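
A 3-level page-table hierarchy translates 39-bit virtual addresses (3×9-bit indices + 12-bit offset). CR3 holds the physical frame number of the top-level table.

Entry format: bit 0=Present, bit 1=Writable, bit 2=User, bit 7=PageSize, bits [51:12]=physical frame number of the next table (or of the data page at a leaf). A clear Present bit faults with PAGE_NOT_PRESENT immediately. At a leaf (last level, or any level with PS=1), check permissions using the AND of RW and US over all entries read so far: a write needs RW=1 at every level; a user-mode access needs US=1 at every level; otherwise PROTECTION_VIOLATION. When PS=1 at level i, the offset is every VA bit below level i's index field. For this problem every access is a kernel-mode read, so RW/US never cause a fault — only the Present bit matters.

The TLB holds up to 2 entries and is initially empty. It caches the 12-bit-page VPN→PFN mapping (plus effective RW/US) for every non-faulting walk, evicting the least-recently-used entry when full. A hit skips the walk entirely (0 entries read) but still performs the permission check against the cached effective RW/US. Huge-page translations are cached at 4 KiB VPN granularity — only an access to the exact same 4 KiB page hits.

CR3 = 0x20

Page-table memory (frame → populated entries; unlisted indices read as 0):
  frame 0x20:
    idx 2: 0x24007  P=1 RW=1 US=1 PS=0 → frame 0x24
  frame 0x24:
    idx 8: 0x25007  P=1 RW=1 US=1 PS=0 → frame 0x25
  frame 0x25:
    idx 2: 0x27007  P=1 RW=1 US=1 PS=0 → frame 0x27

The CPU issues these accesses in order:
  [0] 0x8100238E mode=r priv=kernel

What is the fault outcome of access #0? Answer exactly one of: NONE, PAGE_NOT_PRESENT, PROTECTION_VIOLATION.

Per-access translation:
#0 VA=0x8100238E (r,kernel):
  [0] read 0x20 idx=2: raw=0x24007 flags P=1 W=1 U=1 S=0
  [1] read 0x24 idx=8: raw=0x25007 flags P=1 W=1 U=1 S=0
  [2] read 0x25 idx=2: raw=0x27007 flags P=1 W=1 U=1 S=0
  → PA=0x2738E  (3 entries read)

Access #0 fault: NONE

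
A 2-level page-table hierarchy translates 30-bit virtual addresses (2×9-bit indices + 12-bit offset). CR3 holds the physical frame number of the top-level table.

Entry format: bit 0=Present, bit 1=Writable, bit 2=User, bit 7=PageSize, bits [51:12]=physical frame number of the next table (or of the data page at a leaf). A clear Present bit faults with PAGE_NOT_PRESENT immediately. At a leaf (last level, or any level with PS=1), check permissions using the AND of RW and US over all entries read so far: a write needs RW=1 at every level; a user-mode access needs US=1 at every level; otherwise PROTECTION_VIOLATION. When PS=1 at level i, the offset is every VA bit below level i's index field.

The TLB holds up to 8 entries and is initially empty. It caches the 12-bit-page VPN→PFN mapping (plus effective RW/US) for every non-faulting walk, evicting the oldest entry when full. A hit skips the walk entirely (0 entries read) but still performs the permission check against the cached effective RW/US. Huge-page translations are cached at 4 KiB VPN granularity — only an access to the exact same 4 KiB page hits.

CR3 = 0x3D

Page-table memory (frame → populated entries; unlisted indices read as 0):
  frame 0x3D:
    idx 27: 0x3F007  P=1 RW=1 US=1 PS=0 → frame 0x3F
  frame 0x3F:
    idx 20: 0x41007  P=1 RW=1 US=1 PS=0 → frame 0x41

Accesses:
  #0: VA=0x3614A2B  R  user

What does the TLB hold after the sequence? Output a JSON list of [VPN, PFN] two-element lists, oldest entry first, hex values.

Per-access translation:
#0 VA=0x3614A2B (r,user):
  L0 @0x3D[27] → 0x3F007  P=1,RW=1,US=1,PS=0
  L1 @0x3F[20] → 0x41007  P=1,RW=1,US=1,PS=0
  → PA=0x41A2B  (2 entries read)

TLB: [["0x3614", "0x41"]]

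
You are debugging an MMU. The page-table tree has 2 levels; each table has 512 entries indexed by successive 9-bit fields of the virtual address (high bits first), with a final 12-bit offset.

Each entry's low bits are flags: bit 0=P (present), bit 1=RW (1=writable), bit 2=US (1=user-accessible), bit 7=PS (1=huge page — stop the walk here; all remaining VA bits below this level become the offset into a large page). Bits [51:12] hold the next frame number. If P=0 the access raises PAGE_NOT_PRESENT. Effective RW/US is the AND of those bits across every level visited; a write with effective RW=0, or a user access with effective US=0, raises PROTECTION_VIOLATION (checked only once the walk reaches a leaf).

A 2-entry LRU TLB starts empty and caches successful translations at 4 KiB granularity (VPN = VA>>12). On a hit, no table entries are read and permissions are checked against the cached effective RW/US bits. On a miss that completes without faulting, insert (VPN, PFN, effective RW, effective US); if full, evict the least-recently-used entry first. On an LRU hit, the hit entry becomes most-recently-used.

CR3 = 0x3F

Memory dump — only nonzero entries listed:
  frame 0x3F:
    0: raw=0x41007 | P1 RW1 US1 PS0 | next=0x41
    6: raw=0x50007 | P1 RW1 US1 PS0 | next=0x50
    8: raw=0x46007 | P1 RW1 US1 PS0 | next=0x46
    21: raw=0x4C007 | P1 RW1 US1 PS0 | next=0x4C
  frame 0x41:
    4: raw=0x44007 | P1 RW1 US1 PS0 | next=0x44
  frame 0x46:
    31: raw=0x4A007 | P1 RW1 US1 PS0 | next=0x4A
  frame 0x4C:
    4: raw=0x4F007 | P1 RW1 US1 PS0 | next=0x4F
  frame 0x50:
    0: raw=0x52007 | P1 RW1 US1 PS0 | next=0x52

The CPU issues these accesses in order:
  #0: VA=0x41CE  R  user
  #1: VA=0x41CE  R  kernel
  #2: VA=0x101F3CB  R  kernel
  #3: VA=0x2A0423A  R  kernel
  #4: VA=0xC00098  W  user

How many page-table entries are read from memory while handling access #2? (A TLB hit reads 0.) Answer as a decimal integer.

Walk each access:
#0 VA=0x41CE (r,user):
  lvl0: tbl 0x3F, slot 0 ⇒ 0x41007 (P1/RW1/US1/PS0)
  lvl1: tbl 0x41, slot 4 ⇒ 0x44007 (P1/RW1/US1/PS0)
  → PA=0x441CE  (2 entries read)
#1 VA=0x41CE (r,kernel):
  TLB hit vpn=0x4 → PA=0x441CE
#2 VA=0x101F3CB (r,kernel):
  lvl0: tbl 0x3F, slot 8 ⇒ 0x46007 (P1/RW1/US1/PS0)
  lvl1: tbl 0x46, slot 31 ⇒ 0x4A007 (P1/RW1/US1/PS0)
  → PA=0x4A3CB  (2 entries read)
#3 VA=0x2A0423A (r,kernel):
  lvl0: tbl 0x3F, slot 21 ⇒ 0x4C007 (P1/RW1/US1/PS0)
  lvl1: tbl 0x4C, slot 4 ⇒ 0x4F007 (P1/RW1/US1/PS0)
  → PA=0x4F23A  (2 entries read)
#4 VA=0xC00098 (w,user):
  lvl0: tbl 0x3F, slot 6 ⇒ 0x50007 (P1/RW1/US1/PS0)
  lvl1: tbl 0x50, slot 0 ⇒ 0x52007 (P1/RW1/US1/PS0)
  → PA=0x52098  (2 entries read)

Entries read for #2: 2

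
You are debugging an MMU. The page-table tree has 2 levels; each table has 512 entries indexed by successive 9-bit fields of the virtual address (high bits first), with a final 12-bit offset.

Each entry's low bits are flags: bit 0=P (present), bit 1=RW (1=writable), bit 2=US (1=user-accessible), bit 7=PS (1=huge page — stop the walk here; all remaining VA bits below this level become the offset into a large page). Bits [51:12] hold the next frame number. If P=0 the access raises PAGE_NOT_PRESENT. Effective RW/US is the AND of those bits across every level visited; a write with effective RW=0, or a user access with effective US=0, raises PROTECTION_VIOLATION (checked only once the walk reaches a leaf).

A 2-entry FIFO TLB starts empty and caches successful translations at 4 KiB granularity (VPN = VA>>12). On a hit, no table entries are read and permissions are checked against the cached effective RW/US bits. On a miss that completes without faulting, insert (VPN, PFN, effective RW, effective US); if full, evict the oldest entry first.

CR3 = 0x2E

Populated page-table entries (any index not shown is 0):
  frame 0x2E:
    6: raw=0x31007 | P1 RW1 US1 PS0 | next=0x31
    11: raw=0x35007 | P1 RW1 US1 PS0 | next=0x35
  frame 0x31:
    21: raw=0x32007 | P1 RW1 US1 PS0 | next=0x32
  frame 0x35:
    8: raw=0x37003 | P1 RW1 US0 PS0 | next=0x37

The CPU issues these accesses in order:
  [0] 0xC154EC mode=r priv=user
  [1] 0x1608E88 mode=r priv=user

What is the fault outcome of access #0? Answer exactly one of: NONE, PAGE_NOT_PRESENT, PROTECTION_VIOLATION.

Walk each access:
#0 VA=0xC154EC (r,user):
  lvl0: tbl 0x2E, slot 6 ⇒ 0x31007 (P1/RW1/US1/PS0)
  lvl1: tbl 0x31, slot 21 ⇒ 0x32007 (P1/RW1/US1/PS0)
  ⇒ phys 0x324EC  [2 reads]
#1 VA=0x1608E88 (r,user):
  lvl0: tbl 0x2E, slot 11 ⇒ 0x35007 (P1/RW1/US1/PS0)
  lvl1: tbl 0x35, slot 8 ⇒ 0x37003 (P1/RW1/US0/PS0)
  → PROTECTION_VIOLATION  (2 entries read)

Access #0 fault: NONE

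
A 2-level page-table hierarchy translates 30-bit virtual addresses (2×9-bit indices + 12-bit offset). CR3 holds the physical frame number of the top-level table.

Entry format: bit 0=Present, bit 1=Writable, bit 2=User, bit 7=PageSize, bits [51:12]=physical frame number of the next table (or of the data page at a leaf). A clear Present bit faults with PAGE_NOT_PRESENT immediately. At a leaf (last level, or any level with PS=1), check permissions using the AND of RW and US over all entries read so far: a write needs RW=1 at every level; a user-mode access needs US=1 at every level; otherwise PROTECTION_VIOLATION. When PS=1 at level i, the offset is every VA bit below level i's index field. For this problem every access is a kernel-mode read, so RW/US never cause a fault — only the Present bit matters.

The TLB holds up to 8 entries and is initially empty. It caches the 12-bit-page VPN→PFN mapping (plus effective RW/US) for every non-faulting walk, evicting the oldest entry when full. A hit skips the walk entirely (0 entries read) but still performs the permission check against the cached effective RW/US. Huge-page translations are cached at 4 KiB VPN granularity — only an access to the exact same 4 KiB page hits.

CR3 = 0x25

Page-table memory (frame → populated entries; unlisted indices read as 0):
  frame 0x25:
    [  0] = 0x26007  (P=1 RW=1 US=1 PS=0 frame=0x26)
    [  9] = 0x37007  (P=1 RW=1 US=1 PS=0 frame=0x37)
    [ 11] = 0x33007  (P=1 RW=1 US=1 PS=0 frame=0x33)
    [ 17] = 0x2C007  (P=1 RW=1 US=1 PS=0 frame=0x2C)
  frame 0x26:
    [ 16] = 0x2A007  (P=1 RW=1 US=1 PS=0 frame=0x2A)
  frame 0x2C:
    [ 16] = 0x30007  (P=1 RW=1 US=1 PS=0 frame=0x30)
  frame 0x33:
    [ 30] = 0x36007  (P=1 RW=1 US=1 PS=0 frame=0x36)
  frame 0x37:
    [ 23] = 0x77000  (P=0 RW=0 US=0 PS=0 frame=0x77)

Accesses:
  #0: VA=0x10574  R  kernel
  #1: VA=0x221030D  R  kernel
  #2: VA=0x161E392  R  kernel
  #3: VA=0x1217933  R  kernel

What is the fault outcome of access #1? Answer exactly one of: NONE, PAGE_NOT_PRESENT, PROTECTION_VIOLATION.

Per-access translation:
#0 VA=0x10574 (r,kernel):
  L0: frame=0x25 idx=0 entry=0x26007 [P=1 RW=1 US=1 PS=0]
  L1: frame=0x26 idx=16 entry=0x2A007 [P=1 RW=1 US=1 PS=0]
  ✓ 0x2A574  — 2 lookups
#1 VA=0x221030D (r,kernel):
  L0: frame=0x25 idx=17 entry=0x2C007 [P=1 RW=1 US=1 PS=0]
  L1: frame=0x2C idx=16 entry=0x30007 [P=1 RW=1 US=1 PS=0]
  ✓ 0x3030D  — 2 lookups
#2 VA=0x161E392 (r,kernel):
  L0: frame=0x25 idx=11 entry=0x33007 [P=1 RW=1 US=1 PS=0]
  L1: frame=0x33 idx=30 entry=0x36007 [P=1 RW=1 US=1 PS=0]
  ✓ 0x36392  — 2 lookups
#3 VA=0x1217933 (r,kernel):
  L0: frame=0x25 idx=9 entry=0x37007 [P=1 RW=1 US=1 PS=0]
  L1: frame=0x37 idx=23 entry=0x77000 [P=0 RW=0 US=0 PS=0]
  → PAGE_NOT_PRESENT  (2 entries read)

Access #1 fault: NONE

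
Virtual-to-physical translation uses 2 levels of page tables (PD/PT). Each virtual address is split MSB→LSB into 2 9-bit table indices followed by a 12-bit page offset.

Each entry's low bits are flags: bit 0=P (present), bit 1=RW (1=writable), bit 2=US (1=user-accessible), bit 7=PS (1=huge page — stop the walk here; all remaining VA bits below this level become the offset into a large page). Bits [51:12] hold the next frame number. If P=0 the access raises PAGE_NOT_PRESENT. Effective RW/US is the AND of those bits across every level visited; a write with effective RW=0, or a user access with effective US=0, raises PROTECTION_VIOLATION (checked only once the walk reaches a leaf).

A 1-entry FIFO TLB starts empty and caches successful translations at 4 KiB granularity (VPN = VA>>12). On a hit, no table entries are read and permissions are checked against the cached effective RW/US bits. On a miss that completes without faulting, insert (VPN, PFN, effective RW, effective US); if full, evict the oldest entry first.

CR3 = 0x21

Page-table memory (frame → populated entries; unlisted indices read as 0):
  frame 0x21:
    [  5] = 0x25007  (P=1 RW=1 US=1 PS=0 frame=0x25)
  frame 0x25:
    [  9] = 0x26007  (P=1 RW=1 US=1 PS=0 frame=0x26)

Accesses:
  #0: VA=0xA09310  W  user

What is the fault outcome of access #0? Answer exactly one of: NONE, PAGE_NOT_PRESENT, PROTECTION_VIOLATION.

Trace:
#0 VA=0xA09310 (w,user):
  [0] read 0x21 idx=5: raw=0x25007 flags P=1 W=1 U=1 S=0
  [1] read 0x25 idx=9: raw=0x26007 flags P=1 W=1 U=1 S=0
  → PA=0x26310  (2 entries read)

Access #0 fault: NONE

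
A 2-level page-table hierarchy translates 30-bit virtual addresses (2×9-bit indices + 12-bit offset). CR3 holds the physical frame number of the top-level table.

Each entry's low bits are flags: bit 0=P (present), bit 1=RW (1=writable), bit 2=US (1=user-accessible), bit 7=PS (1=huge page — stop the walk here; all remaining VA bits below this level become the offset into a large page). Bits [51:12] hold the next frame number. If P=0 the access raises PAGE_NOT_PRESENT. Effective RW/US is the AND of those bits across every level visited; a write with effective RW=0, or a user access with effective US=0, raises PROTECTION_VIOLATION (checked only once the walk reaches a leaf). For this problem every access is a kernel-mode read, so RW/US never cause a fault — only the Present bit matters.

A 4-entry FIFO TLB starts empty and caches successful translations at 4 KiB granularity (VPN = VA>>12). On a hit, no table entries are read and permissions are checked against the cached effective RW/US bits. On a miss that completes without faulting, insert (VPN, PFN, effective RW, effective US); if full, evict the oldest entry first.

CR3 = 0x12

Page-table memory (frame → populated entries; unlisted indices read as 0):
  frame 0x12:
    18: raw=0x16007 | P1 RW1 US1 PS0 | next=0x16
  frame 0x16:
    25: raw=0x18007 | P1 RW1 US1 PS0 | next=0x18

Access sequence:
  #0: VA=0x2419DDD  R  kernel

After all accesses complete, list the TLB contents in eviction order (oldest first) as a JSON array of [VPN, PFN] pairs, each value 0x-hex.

Per-access translation:
#0 VA=0x2419DDD (r,kernel):
  L0: frame=0x12 idx=18 entry=0x16007 [P=1 RW=1 US=1 PS=0]
  L1: frame=0x16 idx=25 entry=0x18007 [P=1 RW=1 US=1 PS=0]
  ⇒ phys 0x18DDD  [2 reads]

TLB: [["0x2419", "0x18"]]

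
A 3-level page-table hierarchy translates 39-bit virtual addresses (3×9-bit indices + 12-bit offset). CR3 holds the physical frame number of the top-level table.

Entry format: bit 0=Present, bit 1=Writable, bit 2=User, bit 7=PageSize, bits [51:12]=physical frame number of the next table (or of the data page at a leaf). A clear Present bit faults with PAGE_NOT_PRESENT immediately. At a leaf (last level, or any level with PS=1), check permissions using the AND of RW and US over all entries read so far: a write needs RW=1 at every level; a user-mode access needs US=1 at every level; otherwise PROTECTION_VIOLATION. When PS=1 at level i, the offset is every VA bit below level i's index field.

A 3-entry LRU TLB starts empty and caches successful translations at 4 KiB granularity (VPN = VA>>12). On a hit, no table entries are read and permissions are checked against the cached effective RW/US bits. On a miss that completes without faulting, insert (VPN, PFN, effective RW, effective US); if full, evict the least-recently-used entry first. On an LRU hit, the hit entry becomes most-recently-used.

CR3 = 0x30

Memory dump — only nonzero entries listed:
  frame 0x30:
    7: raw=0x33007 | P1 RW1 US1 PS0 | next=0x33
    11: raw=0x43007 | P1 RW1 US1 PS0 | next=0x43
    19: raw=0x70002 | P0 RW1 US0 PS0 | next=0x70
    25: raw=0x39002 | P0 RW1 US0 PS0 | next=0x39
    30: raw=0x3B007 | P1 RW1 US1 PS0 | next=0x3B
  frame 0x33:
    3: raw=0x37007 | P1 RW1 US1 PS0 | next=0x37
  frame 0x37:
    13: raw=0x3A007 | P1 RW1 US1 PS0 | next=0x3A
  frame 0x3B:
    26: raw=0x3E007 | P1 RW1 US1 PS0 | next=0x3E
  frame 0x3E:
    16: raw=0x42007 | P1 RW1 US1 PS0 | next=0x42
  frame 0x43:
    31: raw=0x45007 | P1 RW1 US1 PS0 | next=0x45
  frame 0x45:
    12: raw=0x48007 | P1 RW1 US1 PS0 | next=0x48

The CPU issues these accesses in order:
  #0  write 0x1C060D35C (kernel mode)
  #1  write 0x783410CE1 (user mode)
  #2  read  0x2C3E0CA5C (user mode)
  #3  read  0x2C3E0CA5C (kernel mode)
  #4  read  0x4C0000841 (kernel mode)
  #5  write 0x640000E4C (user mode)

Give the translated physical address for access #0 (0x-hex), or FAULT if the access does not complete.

Walk each access:
#0 VA=0x1C060D35C (w,kernel):
  L0: frame=0x30 idx=7 entry=0x33007 [P=1 RW=1 US=1 PS=0]
  L1: frame=0x33 idx=3 entry=0x37007 [P=1 RW=1 US=1 PS=0]
  L2: frame=0x37 idx=13 entry=0x3A007 [P=1 RW=1 US=1 PS=0]
  ⇒ phys 0x3A35C  [3 reads]
#1 VA=0x783410CE1 (w,user):
  L0: frame=0x30 idx=30 entry=0x3B007 [P=1 RW=1 US=1 PS=0]
  L1: frame=0x3B idx=26 entry=0x3E007 [P=1 RW=1 US=1 PS=0]
  L2: frame=0x3E idx=16 entry=0x42007 [P=1 RW=1 US=1 PS=0]
  ⇒ phys 0x42CE1  [3 reads]
#2 VA=0x2C3E0CA5C (r,user):
  L0: frame=0x30 idx=11 entry=0x43007 [P=1 RW=1 US=1 PS=0]
  L1: frame=0x43 idx=31 entry=0x45007 [P=1 RW=1 US=1 PS=0]
  L2: frame=0x45 idx=12 entry=0x48007 [P=1 RW=1 US=1 PS=0]
  ⇒ phys 0x48A5C  [3 reads]
#3 VA=0x2C3E0CA5C (r,kernel):
  TLB hit vpn=0x2C3E0C → PA=0x48A5C
#4 VA=0x4C0000841 (r,kernel):
  L0: frame=0x30 idx=19 entry=0x70002 [P=0 RW=1 US=0 PS=0]
  ✗ PAGE_NOT_PRESENT  [1 reads]
#5 VA=0x640000E4C (w,user):
  L0: frame=0x30 idx=25 entry=0x39002 [P=0 RW=1 US=0 PS=0]
  ✗ PAGE_NOT_PRESENT  [1 reads]

Access #0 PA: 0x3A35C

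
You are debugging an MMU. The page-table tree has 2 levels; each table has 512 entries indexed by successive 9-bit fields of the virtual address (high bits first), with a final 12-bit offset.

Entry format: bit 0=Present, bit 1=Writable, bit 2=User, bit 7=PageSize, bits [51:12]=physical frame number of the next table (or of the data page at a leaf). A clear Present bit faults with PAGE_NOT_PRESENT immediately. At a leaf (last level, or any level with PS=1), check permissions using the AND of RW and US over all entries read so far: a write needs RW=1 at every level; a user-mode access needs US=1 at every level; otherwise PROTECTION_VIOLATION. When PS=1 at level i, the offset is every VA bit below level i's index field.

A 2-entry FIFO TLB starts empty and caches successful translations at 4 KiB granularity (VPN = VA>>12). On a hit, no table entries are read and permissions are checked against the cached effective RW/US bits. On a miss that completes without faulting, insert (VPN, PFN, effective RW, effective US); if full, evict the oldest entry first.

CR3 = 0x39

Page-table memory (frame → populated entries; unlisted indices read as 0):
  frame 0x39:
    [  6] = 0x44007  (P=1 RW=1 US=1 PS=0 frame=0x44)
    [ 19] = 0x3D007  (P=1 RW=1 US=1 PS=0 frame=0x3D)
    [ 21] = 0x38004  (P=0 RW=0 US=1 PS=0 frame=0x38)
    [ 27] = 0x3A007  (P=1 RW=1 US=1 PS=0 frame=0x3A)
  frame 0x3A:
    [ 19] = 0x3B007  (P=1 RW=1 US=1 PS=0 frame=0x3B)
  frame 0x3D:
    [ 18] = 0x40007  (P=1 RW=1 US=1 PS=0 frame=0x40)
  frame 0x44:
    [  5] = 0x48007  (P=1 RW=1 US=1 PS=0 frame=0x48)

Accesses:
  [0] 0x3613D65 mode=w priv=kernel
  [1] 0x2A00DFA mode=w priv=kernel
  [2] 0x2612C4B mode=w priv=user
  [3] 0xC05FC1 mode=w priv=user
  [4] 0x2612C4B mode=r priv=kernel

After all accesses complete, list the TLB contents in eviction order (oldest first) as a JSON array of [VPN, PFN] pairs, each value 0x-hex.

Per-access translation:
#0 VA=0x3613D65 (w,kernel):
  lvl0: tbl 0x39, slot 27 ⇒ 0x3A007 (P1/RW1/US1/PS0)
  lvl1: tbl 0x3A, slot 19 ⇒ 0x3B007 (P1/RW1/US1/PS0)
  ⇒ phys 0x3BD65  [2 reads]
#1 VA=0x2A00DFA (w,kernel):
  lvl0: tbl 0x39, slot 21 ⇒ 0x38004 (P0/RW0/US1/PS0)
  ⇒ fault: PAGE_NOT_PRESENT  — 1 lookups
#2 VA=0x2612C4B (w,user):
  lvl0: tbl 0x39, slot 19 ⇒ 0x3D007 (P1/RW1/US1/PS0)
  lvl1: tbl 0x3D, slot 18 ⇒ 0x40007 (P1/RW1/US1/PS0)
  ⇒ phys 0x40C4B  [2 reads]
#3 VA=0xC05FC1 (w,user):
  lvl0: tbl 0x39, slot 6 ⇒ 0x44007 (P1/RW1/US1/PS0)
  lvl1: tbl 0x44, slot 5 ⇒ 0x48007 (P1/RW1/US1/PS0)
  ⇒ phys 0x48FC1  [2 reads]
#4 VA=0x2612C4B (r,kernel):
  TLB hit vpn=0x2612 → PA=0x40C4B

TLB: [["0x2612", "0x40"], ["0xC05", "0x48"]]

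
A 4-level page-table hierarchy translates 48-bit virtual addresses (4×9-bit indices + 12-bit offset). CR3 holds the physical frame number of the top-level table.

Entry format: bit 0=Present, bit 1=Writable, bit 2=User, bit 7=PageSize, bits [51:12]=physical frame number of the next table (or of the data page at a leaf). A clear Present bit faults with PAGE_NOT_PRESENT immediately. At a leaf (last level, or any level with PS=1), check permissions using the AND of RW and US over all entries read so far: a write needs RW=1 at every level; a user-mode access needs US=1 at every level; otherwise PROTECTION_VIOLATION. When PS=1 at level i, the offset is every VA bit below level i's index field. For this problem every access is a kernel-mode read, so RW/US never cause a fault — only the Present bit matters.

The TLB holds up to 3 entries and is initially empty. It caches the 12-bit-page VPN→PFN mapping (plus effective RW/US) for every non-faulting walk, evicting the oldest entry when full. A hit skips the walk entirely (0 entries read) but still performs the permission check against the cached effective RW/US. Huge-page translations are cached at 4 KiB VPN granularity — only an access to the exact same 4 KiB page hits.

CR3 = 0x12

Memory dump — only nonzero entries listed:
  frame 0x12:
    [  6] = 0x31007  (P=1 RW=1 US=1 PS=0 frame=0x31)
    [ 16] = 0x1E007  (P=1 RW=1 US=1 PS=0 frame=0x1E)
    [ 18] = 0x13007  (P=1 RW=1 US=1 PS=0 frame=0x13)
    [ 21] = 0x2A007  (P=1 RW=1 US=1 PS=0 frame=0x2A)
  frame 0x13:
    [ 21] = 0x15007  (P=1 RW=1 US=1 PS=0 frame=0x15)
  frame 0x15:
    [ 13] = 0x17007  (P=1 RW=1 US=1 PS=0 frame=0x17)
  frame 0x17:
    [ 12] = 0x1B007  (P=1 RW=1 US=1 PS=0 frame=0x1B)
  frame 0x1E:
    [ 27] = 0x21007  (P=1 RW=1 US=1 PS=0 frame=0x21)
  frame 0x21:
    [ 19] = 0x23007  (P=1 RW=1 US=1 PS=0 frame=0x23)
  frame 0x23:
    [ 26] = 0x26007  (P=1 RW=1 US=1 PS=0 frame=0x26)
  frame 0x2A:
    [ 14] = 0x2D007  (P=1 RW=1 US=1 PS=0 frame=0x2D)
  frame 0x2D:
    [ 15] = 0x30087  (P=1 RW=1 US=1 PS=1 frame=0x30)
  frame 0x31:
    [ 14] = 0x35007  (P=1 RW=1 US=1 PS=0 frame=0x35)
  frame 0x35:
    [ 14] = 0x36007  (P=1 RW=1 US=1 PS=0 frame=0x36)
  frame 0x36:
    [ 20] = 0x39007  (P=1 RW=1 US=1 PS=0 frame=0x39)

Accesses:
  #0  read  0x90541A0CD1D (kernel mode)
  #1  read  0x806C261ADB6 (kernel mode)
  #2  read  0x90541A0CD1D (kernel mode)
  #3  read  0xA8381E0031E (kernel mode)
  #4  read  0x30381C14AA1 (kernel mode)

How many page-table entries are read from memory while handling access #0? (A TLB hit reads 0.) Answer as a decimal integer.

Per-access translation:
#0 VA=0x90541A0CD1D (r,kernel):
  L0 @0x12[18] → 0x13007  P=1,RW=1,US=1,PS=0
  L1 @0x13[21] → 0x15007  P=1,RW=1,US=1,PS=0
  L2 @0x15[13] → 0x17007  P=1,RW=1,US=1,PS=0
  L3 @0x17[12] → 0x1B007  P=1,RW=1,US=1,PS=0
  ⇒ phys 0x1BD1D  [4 reads]
#1 VA=0x806C261ADB6 (r,kernel):
  L0 @0x12[16] → 0x1E007  P=1,RW=1,US=1,PS=0
  L1 @0x1E[27] → 0x21007  P=1,RW=1,US=1,PS=0
  L2 @0x21[19] → 0x23007  P=1,RW=1,US=1,PS=0
  L3 @0x23[26] → 0x26007  P=1,RW=1,US=1,PS=0
  ⇒ phys 0x26DB6  [4 reads]
#2 VA=0x90541A0CD1D (r,kernel):
  TLB hit vpn=0x90541A0C → PA=0x1BD1D
#3 VA=0xA8381E0031E (r,kernel):
  L0 @0x12[21] → 0x2A007  P=1,RW=1,US=1,PS=0
  L1 @0x2A[14] → 0x2D007  P=1,RW=1,US=1,PS=0
  L2 @0x2D[15] → 0x30087  P=1,RW=1,US=1,PS=1
  ⇒ phys 0x3031E (huge @L2)  [3 reads]
#4 VA=0x30381C14AA1 (r,kernel):
  L0 @0x12[6] → 0x31007  P=1,RW=1,US=1,PS=0
  L1 @0x31[14] → 0x35007  P=1,RW=1,US=1,PS=0
  L2 @0x35[14] → 0x36007  P=1,RW=1,US=1,PS=0
  L3 @0x36[20] → 0x39007  P=1,RW=1,US=1,PS=0
  ⇒ phys 0x39AA1  [4 reads]

Entries read for #0: 4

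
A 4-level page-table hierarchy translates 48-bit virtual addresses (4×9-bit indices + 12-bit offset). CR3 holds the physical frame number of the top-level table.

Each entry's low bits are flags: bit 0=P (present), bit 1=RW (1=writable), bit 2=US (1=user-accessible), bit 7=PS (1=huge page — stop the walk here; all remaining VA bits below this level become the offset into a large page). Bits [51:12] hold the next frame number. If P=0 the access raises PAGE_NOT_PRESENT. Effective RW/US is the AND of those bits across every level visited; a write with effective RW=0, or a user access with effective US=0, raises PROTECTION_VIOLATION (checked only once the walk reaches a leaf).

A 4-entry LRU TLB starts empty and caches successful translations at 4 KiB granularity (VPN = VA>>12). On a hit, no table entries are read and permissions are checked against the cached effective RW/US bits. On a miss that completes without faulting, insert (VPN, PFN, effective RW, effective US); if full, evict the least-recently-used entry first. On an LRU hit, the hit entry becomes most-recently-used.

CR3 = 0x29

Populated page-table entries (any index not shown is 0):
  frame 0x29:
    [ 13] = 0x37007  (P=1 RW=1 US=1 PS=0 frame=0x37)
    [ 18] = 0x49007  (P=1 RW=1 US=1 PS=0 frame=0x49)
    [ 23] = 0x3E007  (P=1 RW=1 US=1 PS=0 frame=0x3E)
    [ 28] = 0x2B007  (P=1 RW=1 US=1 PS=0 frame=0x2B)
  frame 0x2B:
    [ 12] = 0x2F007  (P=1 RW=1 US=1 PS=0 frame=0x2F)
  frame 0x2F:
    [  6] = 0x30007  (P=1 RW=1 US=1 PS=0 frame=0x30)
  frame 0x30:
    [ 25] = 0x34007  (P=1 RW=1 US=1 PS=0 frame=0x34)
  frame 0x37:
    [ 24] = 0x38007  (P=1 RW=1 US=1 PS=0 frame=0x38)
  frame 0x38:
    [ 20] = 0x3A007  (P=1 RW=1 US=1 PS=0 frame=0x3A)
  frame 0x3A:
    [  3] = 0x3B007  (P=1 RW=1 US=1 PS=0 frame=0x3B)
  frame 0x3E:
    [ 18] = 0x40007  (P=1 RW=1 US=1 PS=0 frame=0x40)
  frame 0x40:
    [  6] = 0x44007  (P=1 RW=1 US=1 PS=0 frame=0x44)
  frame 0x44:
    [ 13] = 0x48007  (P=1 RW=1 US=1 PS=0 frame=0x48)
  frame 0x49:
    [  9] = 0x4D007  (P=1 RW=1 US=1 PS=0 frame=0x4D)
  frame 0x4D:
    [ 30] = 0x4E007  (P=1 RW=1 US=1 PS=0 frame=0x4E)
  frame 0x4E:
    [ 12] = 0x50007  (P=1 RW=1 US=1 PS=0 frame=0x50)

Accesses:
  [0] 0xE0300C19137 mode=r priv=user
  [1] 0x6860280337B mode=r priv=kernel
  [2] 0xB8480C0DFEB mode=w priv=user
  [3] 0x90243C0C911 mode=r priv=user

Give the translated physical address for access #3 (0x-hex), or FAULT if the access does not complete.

Trace:
#0 VA=0xE0300C19137 (r,user):
  [0] read 0x29 idx=28: raw=0x2B007 flags P=1 W=1 U=1 S=0
  [1] read 0x2B idx=12: raw=0x2F007 flags P=1 W=1 U=1 S=0
  [2] read 0x2F idx=6: raw=0x30007 flags P=1 W=1 U=1 S=0
  [3] read 0x30 idx=25: raw=0x34007 flags P=1 W=1 U=1 S=0
  → PA=0x34137  (4 entries read)
#1 VA=0x6860280337B (r,kernel):
  [0] read 0x29 idx=13: raw=0x37007 flags P=1 W=1 U=1 S=0
  [1] read 0x37 idx=24: raw=0x38007 flags P=1 W=1 U=1 S=0
  [2] read 0x38 idx=20: raw=0x3A007 flags P=1 W=1 U=1 S=0
  [3] read 0x3A idx=3: raw=0x3B007 flags P=1 W=1 U=1 S=0
  → PA=0x3B37B  (4 entries read)
#2 VA=0xB8480C0DFEB (w,user):
  [0] read 0x29 idx=23: raw=0x3E007 flags P=1 W=1 U=1 S=0
  [1] read 0x3E idx=18: raw=0x40007 flags P=1 W=1 U=1 S=0
  [2] read 0x40 idx=6: raw=0x44007 flags P=1 W=1 U=1 S=0
  [3] read 0x44 idx=13: raw=0x48007 flags P=1 W=1 U=1 S=0
  → PA=0x48FEB  (4 entries read)
#3 VA=0x90243C0C911 (r,user):
  [0] read 0x29 idx=18: raw=0x49007 flags P=1 W=1 U=1 S=0
  [1] read 0x49 idx=9: raw=0x4D007 flags P=1 W=1 U=1 S=0
  [2] read 0x4D idx=30: raw=0x4E007 flags P=1 W=1 U=1 S=0
  [3] read 0x4E idx=12: raw=0x50007 flags P=1 W=1 U=1 S=0
  → PA=0x50911  (4 entries read)

Access #3 PA: 0x50911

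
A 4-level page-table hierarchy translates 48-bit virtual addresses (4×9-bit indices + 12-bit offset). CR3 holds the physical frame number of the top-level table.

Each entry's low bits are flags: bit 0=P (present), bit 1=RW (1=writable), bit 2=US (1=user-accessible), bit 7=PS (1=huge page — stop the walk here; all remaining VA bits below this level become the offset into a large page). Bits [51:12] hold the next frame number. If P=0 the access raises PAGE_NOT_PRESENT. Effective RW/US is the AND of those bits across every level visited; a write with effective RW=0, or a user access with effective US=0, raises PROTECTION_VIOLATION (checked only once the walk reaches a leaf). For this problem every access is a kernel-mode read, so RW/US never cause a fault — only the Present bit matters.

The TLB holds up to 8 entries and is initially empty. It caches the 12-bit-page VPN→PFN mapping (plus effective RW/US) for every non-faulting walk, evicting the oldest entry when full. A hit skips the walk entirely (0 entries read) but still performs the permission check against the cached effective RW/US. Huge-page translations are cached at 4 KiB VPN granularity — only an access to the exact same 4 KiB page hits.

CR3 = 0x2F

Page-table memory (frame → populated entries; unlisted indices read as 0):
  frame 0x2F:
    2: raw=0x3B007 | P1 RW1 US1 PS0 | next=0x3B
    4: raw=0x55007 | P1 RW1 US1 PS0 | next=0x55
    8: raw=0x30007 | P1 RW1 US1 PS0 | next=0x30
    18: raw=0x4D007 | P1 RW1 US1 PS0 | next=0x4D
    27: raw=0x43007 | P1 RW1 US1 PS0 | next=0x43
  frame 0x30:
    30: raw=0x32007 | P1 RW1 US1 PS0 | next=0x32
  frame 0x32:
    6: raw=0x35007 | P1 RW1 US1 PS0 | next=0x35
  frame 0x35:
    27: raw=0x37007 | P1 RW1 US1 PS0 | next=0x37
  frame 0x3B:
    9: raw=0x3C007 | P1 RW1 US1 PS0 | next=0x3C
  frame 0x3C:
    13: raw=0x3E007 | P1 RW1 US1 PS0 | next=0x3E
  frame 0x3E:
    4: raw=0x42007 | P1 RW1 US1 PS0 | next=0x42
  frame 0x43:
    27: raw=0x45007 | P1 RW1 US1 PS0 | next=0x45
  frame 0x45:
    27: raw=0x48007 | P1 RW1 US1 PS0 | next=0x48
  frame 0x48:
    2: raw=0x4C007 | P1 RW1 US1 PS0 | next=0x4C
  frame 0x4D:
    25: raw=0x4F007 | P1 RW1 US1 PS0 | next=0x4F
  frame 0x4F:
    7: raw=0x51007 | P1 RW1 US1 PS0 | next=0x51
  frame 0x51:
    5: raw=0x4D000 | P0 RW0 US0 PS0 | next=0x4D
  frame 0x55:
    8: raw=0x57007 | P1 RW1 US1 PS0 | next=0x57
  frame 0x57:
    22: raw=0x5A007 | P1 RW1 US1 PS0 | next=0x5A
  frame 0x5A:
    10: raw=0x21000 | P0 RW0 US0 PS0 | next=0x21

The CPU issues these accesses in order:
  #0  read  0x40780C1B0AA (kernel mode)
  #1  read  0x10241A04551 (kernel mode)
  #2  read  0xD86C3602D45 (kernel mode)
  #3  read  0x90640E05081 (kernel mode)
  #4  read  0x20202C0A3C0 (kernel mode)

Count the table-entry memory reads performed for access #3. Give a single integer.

Per-access translation:
#0 VA=0x40780C1B0AA (r,kernel):
  lvl0: tbl 0x2F, slot 8 ⇒ 0x30007 (P1/RW1/US1/PS0)
  lvl1: tbl 0x30, slot 30 ⇒ 0x32007 (P1/RW1/US1/PS0)
  lvl2: tbl 0x32, slot 6 ⇒ 0x35007 (P1/RW1/US1/PS0)
  lvl3: tbl 0x35, slot 27 ⇒ 0x37007 (P1/RW1/US1/PS0)
  ⇒ phys 0x370AA  [4 reads]
#1 VA=0x10241A04551 (r,kernel):
  lvl0: tbl 0x2F, slot 2 ⇒ 0x3B007 (P1/RW1/US1/PS0)
  lvl1: tbl 0x3B, slot 9 ⇒ 0x3C007 (P1/RW1/US1/PS0)
  lvl2: tbl 0x3C, slot 13 ⇒ 0x3E007 (P1/RW1/US1/PS0)
  lvl3: tbl 0x3E, slot 4 ⇒ 0x42007 (P1/RW1/US1/PS0)
  ⇒ phys 0x42551  [4 reads]
#2 VA=0xD86C3602D45 (r,kernel):
  lvl0: tbl 0x2F, slot 27 ⇒ 0x43007 (P1/RW1/US1/PS0)
  lvl1: tbl 0x43, slot 27 ⇒ 0x45007 (P1/RW1/US1/PS0)
  lvl2: tbl 0x45, slot 27 ⇒ 0x48007 (P1/RW1/US1/PS0)
  lvl3: tbl 0x48, slot 2 ⇒ 0x4C007 (P1/RW1/US1/PS0)
  ⇒ phys 0x4CD45  [4 reads]
#3 VA=0x90640E05081 (r,kernel):
  lvl0: tbl 0x2F, slot 18 ⇒ 0x4D007 (P1/RW1/US1/PS0)
  lvl1: tbl 0x4D, slot 25 ⇒ 0x4F007 (P1/RW1/US1/PS0)
  lvl2: tbl 0x4F, slot 7 ⇒ 0x51007 (P1/RW1/US1/PS0)
  lvl3: tbl 0x51, slot 5 ⇒ 0x4D000 (P0/RW0/US0/PS0)
  ⇒ fault: PAGE_NOT_PRESENT  — 4 lookups
#4 VA=0x20202C0A3C0 (r,kernel):
  lvl0: tbl 0x2F, slot 4 ⇒ 0x55007 (P1/RW1/US1/PS0)
  lvl1: tbl 0x55, slot 8 ⇒ 0x57007 (P1/RW1/US1/PS0)
  lvl2: tbl 0x57, slot 22 ⇒ 0x5A007 (P1/RW1/US1/PS0)
  lvl3: tbl 0x5A, slot 10 ⇒ 0x21000 (P0/RW0/US0/PS0)
  ⇒ fault: PAGE_NOT_PRESENT  — 4 lookups

Entries read for #3: 4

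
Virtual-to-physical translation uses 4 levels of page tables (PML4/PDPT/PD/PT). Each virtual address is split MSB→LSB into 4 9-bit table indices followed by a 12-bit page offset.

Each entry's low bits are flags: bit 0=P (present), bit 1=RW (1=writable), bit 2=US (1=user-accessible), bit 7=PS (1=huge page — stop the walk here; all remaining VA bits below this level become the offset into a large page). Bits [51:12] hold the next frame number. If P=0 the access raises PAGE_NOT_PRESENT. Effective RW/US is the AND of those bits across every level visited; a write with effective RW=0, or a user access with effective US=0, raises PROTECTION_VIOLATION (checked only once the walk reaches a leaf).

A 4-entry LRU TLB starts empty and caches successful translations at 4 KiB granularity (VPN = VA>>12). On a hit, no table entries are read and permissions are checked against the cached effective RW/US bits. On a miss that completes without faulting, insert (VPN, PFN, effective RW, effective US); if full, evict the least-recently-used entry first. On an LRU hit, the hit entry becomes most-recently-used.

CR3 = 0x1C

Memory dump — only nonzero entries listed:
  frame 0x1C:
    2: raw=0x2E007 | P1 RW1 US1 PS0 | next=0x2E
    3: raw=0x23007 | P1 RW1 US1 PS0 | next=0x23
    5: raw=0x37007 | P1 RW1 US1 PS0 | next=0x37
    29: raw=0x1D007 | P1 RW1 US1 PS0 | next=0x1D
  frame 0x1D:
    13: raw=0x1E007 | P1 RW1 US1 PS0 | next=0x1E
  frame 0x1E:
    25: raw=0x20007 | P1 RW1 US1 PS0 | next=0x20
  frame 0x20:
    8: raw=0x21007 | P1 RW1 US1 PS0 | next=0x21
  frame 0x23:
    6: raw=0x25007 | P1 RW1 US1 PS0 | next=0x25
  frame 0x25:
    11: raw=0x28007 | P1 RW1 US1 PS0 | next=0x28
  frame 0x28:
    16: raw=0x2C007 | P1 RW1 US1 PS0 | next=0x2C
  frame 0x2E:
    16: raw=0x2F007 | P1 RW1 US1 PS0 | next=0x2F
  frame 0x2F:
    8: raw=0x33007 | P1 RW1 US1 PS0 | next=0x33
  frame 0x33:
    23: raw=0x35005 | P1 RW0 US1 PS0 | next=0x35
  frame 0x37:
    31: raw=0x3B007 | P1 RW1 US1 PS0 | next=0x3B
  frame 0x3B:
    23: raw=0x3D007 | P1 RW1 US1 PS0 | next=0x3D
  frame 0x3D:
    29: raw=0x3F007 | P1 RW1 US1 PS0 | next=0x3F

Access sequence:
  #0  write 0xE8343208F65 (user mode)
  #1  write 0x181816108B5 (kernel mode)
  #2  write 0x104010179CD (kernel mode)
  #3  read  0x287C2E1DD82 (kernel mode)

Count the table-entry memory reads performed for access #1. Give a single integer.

Trace:
#0 VA=0xE8343208F65 (w,user):
  lvl0: tbl 0x1C, slot 29 ⇒ 0x1D007 (P1/RW1/US1/PS0)
  lvl1: tbl 0x1D, slot 13 ⇒ 0x1E007 (P1/RW1/US1/PS0)
  lvl2: tbl 0x1E, slot 25 ⇒ 0x20007 (P1/RW1/US1/PS0)
  lvl3: tbl 0x20, slot 8 ⇒ 0x21007 (P1/RW1/US1/PS0)
  → PA=0x21F65  (4 entries read)
#1 VA=0x181816108B5 (w,kernel):
  lvl0: tbl 0x1C, slot 3 ⇒ 0x23007 (P1/RW1/US1/PS0)
  lvl1: tbl 0x23, slot 6 ⇒ 0x25007 (P1/RW1/US1/PS0)
  lvl2: tbl 0x25, slot 11 ⇒ 0x28007 (P1/RW1/US1/PS0)
  lvl3: tbl 0x28, slot 16 ⇒ 0x2C007 (P1/RW1/US1/PS0)
  → PA=0x2C8B5  (4 entries read)
#2 VA=0x104010179CD (w,kernel):
  lvl0: tbl 0x1C, slot 2 ⇒ 0x2E007 (P1/RW1/US1/PS0)
  lvl1: tbl 0x2E, slot 16 ⇒ 0x2F007 (P1/RW1/US1/PS0)
  lvl2: tbl 0x2F, slot 8 ⇒ 0x33007 (P1/RW1/US1/PS0)
  lvl3: tbl 0x33, slot 23 ⇒ 0x35005 (P1/RW0/US1/PS0)
  → PROTECTION_VIOLATION  (4 entries read)
#3 VA=0x287C2E1DD82 (r,kernel):
  lvl0: tbl 0x1C, slot 5 ⇒ 0x37007 (P1/RW1/US1/PS0)
  lvl1: tbl 0x37, slot 31 ⇒ 0x3B007 (P1/RW1/US1/PS0)
  lvl2: tbl 0x3B, slot 23 ⇒ 0x3D007 (P1/RW1/US1/PS0)
  lvl3: tbl 0x3D, slot 29 ⇒ 0x3F007 (P1/RW1/US1/PS0)
  → PA=0x3FD82  (4 entries read)

Entries read for #1: 4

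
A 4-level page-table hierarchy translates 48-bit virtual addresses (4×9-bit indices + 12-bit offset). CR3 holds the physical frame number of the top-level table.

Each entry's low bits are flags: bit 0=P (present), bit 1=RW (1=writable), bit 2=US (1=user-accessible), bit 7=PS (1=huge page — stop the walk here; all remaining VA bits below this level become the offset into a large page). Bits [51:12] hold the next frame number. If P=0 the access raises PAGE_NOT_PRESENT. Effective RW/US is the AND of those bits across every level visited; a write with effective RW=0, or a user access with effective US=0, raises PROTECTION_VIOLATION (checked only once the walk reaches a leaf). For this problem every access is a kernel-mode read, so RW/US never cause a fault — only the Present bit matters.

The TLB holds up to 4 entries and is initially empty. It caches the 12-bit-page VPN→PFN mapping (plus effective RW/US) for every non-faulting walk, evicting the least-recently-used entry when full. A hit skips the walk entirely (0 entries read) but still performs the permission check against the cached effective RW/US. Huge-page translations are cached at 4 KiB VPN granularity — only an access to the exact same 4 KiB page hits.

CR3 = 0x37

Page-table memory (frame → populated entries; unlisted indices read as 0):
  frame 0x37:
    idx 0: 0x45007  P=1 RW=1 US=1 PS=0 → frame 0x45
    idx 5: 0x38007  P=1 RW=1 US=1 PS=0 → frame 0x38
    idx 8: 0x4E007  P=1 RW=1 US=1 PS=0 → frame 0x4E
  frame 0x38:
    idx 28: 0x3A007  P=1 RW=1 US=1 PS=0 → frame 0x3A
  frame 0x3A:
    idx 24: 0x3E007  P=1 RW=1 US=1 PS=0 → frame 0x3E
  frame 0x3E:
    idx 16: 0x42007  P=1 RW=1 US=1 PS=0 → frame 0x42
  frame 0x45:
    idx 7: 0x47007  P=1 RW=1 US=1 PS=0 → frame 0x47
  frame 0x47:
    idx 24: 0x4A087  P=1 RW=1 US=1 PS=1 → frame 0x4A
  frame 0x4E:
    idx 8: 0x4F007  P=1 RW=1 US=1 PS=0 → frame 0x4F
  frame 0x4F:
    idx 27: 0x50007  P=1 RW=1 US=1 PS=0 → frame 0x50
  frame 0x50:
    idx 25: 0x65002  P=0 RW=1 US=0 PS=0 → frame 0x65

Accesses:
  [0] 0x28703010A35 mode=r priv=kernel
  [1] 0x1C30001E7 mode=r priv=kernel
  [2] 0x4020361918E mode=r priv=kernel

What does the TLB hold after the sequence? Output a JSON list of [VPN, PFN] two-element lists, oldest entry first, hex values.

Per-access translation:
#0 VA=0x28703010A35 (r,kernel):
  lvl0: tbl 0x37, slot 5 ⇒ 0x38007 (P1/RW1/US1/PS0)
  lvl1: tbl 0x38, slot 28 ⇒ 0x3A007 (P1/RW1/US1/PS0)
  lvl2: tbl 0x3A, slot 24 ⇒ 0x3E007 (P1/RW1/US1/PS0)
  lvl3: tbl 0x3E, slot 16 ⇒ 0x42007 (P1/RW1/US1/PS0)
  ⇒ phys 0x42A35  [4 reads]
#1 VA=0x1C30001E7 (r,kernel):
  lvl0: tbl 0x37, slot 0 ⇒ 0x45007 (P1/RW1/US1/PS0)
  lvl1: tbl 0x45, slot 7 ⇒ 0x47007 (P1/RW1/US1/PS0)
  lvl2: tbl 0x47, slot 24 ⇒ 0x4A087 (P1/RW1/US1/PS1)
  ⇒ phys 0x4A1E7 (huge @L2)  [3 reads]
#2 VA=0x4020361918E (r,kernel):
  lvl0: tbl 0x37, slot 8 ⇒ 0x4E007 (P1/RW1/US1/PS0)
  lvl1: tbl 0x4E, slot 8 ⇒ 0x4F007 (P1/RW1/US1/PS0)
  lvl2: tbl 0x4F, slot 27 ⇒ 0x50007 (P1/RW1/US1/PS0)
  lvl3: tbl 0x50, slot 25 ⇒ 0x65002 (P0/RW1/US0/PS0)
  ✗ PAGE_NOT_PRESENT  [4 reads]

TLB: [["0x28703010", "0x42"], ["0x1C3000", "0x4A"]]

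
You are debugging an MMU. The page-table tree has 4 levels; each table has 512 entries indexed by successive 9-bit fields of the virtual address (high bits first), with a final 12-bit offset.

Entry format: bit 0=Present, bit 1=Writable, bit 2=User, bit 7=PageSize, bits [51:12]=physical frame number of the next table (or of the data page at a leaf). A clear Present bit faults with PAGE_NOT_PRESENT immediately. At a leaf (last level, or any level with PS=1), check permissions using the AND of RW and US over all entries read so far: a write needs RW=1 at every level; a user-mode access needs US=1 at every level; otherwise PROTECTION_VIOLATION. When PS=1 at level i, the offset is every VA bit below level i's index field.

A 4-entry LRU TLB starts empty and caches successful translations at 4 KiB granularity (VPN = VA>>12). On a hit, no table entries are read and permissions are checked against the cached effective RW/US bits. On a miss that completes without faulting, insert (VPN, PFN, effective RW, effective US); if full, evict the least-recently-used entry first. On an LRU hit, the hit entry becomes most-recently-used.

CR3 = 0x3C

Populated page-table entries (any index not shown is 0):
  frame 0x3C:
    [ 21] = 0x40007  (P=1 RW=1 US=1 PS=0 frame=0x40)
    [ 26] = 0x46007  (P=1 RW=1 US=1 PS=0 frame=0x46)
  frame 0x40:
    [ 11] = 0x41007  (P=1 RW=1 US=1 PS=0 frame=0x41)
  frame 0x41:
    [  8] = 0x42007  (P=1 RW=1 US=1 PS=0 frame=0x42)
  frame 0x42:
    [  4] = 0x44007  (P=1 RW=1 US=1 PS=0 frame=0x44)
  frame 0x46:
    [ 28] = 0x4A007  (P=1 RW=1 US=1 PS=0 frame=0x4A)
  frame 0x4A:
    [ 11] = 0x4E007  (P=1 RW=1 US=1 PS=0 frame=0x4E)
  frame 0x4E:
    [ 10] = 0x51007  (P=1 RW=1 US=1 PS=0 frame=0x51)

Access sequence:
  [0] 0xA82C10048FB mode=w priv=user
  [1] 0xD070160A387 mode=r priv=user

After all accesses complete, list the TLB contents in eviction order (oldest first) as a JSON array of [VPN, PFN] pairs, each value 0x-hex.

Trace:
#0 VA=0xA82C10048FB (w,user):
  L0: frame=0x3C idx=21 entry=0x40007 [P=1 RW=1 US=1 PS=0]
  L1: frame=0x40 idx=11 entry=0x41007 [P=1 RW=1 US=1 PS=0]
  L2: frame=0x41 idx=8 entry=0x42007 [P=1 RW=1 US=1 PS=0]
  L3: frame=0x42 idx=4 entry=0x44007 [P=1 RW=1 US=1 PS=0]
  → PA=0x448FB  (4 entries read)
#1 VA=0xD070160A387 (r,user):
  L0: frame=0x3C idx=26 entry=0x46007 [P=1 RW=1 US=1 PS=0]
  L1: frame=0x46 idx=28 entry=0x4A007 [P=1 RW=1 US=1 PS=0]
  L2: frame=0x4A idx=11 entry=0x4E007 [P=1 RW=1 US=1 PS=0]
  L3: frame=0x4E idx=10 entry=0x51007 [P=1 RW=1 US=1 PS=0]
  → PA=0x51387  (4 entries read)

TLB: [["0xA82C1004", "0x44"], ["0xD070160A", "0x51"]]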